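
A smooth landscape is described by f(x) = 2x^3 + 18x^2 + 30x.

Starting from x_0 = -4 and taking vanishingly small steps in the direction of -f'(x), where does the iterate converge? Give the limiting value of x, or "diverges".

-1

f'(x) = 6(x + 1)(x + 5), so f'(-4) = -18.
Gradient descent moves in the -f' direction, i.e. x is increasing.
The nearest critical point in that direction is x = -1, where f'' = 24 > 0 (a local minimum). The iterate converges there.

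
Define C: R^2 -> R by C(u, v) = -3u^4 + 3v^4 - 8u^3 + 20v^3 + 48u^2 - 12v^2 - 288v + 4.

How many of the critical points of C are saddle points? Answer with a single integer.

C separates as a function of u plus a function of v, so ∇C=0 decouples.
∂C/∂u = -12u(u - 2)(u + 4) = 0 at u ∈ {-4, 0, 2}; ∂C/∂v = 12(v - 2)(v + 3)(v + 4) = 0 at v ∈ {-4, -3, 2}.
The Hessian is diagonal: diag(C_uu, C_vv). Second derivatives: C_uu(-4)=-288, C_uu(0)=96, C_uu(2)=-144; C_vv(-4)=72, C_vv(-3)=-60, C_vv(2)=360.
Saddle points occur where the two diagonal entries have opposite signs: (-4, -4), (-4, 2), (0, -3), (2, -4), (2, 2). Count: 5.

5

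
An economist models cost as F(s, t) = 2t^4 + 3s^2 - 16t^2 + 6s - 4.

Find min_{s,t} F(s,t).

-39

F(s,t) separates as P(s) + Q(t) − 4, so its minimum is min P + min Q − 4.
P'(s) = 6s + 6 vanishes at s ∈ {-1}; Q'(t) = 8t(t - 2)(t + 2) vanishes at t ∈ {-2, 0, 2}.
Local minima of P (where P''>0): P(-1)=-3. Local minima of Q: Q(-2)=-32, Q(2)=-32.
So the global minimum of F is P(-1) + Q(-2) − 4 = -3 − 32 − 4 = -39, attained at (-1, -2).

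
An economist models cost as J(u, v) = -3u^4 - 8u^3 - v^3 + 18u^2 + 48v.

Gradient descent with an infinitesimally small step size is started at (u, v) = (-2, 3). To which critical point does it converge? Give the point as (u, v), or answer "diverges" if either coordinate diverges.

(0, -4)

J is separable, so gradient descent decouples: u follows -∂J/∂u, v follows -∂J/∂v.
∂J/∂u = -12u(u - 1)(u + 3); at u=-2 this is -72, so u increases.
∂J/∂v = -3(v - 4)(v + 4); at v=3 this is 21, so v decreases.
u converges to its nearest critical value 0 (a local min of the u-part); v converges to -4. The iterate converges to (0, -4).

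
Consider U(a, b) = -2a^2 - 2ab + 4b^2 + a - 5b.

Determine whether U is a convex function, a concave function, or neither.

neither

U is quadratic, so its Hessian is the constant matrix H = [[-4, -2], [-2, 8]].
det(H) = -36, tr(H) = 4.
det(H) < 0, so H is indefinite: neither convex nor concave.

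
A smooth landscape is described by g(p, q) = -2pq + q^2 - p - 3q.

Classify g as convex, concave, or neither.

g is quadratic, so its Hessian is the constant matrix H = [[0, -2], [-2, 2]].
det(H) = -4, tr(H) = 2.
det(H) < 0, so H is indefinite: neither convex nor concave.

neither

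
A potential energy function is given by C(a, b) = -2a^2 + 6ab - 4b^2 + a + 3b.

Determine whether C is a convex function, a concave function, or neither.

neither

C is quadratic, so its Hessian is the constant matrix H = [[-4, 6], [6, -8]].
det(H) = -4, tr(H) = -12.
det(H) < 0, so H is indefinite: neither convex nor concave.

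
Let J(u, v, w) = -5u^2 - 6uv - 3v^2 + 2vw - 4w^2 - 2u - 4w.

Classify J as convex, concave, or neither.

J is quadratic, so its Hessian is the constant matrix H = [[-10, -6, 0], [-6, -6, 2], [0, 2, -8]].
Leading principal minors: -10, 24, -152.
Signs alternate −, +, − ⇒ H ≺ 0 ⇒ concave.

concave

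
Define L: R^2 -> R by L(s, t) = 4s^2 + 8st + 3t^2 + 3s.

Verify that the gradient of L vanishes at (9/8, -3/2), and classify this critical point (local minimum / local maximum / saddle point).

∇L = (8s + 8t + 3, 8s + 6t); substituting (9/8, -3/2) gives ∇L = (0, 0), so (9/8, -3/2) is indeed a critical point.
The Hessian of L is constant: H = [[8, 8], [8, 6]].
det(H) = 8·6 − 8² = -16.
Since det(H) < 0, H is indefinite and the critical point is a saddle point.

saddle point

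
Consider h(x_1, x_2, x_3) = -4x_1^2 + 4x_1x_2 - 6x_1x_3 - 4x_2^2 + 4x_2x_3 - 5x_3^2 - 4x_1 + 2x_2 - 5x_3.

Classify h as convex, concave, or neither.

h is quadratic, so its Hessian is the constant matrix H = [[-8, 4, -6], [4, -8, 4], [-6, 4, -10]].
Leading principal minors: -8, 48, -256.
Signs alternate −, +, − ⇒ H ≺ 0 ⇒ concave.

concave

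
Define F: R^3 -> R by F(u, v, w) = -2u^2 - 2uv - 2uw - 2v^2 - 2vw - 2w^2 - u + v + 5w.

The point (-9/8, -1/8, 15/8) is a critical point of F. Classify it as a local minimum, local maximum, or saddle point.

local maximum

The Hessian is constant: H = [[-4, -2, -2], [-2, -4, -2], [-2, -2, -4]].
Leading principal minors: Δ₁ = -4, Δ₂ = 12, Δ₃ = -32.
The minors alternate sign starting negative (−, +, −), so H is negative definite: a local maximum.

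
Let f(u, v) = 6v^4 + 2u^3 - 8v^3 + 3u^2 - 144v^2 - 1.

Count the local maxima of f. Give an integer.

f separates as a function of u plus a function of v, so ∇f=0 decouples.
∂f/∂u = 6u(u + 1) = 0 at u ∈ {-1, 0}; ∂f/∂v = 24v(v - 4)(v + 3) = 0 at v ∈ {-3, 0, 4}.
The Hessian is diagonal: diag(f_uu, f_vv). Second derivatives: f_uu(-1)=-6, f_uu(0)=6; f_vv(-3)=504, f_vv(0)=-288, f_vv(4)=672.
Local maxima occur where both diagonal entries negative: (-1, 0). Count: 1.

1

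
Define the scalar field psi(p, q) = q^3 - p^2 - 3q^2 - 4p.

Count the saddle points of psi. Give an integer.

1

psi separates as a function of p plus a function of q, so ∇psi=0 decouples.
∂psi/∂p = -2(p + 2) = 0 at p ∈ {-2}; ∂psi/∂q = 3q(q - 2) = 0 at q ∈ {0, 2}.
The Hessian is diagonal: diag(psi_pp, psi_qq). Second derivatives: psi_pp(-2)=-2; psi_qq(0)=-6, psi_qq(2)=6.
Saddle points occur where the two diagonal entries have opposite signs: (-2, 2). Count: 1.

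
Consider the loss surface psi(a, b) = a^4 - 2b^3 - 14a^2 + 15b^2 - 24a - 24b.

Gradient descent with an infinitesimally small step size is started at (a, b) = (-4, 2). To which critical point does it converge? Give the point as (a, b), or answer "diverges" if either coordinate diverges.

psi is separable, so gradient descent decouples: a follows -∂psi/∂a, b follows -∂psi/∂b.
∂psi/∂a = 4(a - 3)(a + 1)(a + 2); at a=-4 this is -168, so a increases.
∂psi/∂b = -6(b - 4)(b - 1); at b=2 this is 12, so b decreases.
a converges to its nearest critical value -2 (a local min of the a-part); b converges to 1. The iterate converges to (-2, 1).

(-2, 1)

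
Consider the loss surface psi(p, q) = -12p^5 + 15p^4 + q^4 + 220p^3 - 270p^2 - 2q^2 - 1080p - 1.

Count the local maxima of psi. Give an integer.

2

psi separates as a function of p plus a function of q, so ∇psi=0 decouples.
∂psi/∂p = -60(p - 3)(p - 2)(p + 1)(p + 3) = 0 at p ∈ {-3, -1, 2, 3}; ∂psi/∂q = 4q(q - 1)(q + 1) = 0 at q ∈ {-1, 0, 1}.
The Hessian is diagonal: diag(psi_pp, psi_qq). Second derivatives: psi_pp(-3)=3600, psi_pp(-1)=-1440, psi_pp(2)=900, psi_pp(3)=-1440; psi_qq(-1)=8, psi_qq(0)=-4, psi_qq(1)=8.
Local maxima occur where both diagonal entries negative: (-1, 0), (3, 0). Count: 2.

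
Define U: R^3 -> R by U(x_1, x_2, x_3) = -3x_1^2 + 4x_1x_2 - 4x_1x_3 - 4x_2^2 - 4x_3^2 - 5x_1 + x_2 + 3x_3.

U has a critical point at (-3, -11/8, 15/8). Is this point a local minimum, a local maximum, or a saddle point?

local maximum

The Hessian is constant: H = [[-6, 4, -4], [4, -8, 0], [-4, 0, -8]].
Leading principal minors: Δ₁ = -6, Δ₂ = 32, Δ₃ = -128.
The minors alternate sign starting negative (−, +, −), so H is negative definite: a local maximum.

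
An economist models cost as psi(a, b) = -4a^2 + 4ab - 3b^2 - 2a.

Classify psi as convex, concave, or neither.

concave

psi is quadratic, so its Hessian is the constant matrix H = [[-8, 4], [4, -6]].
det(H) = 32, tr(H) = -14.
det(H) > 0 and tr(H) < 0, so H is negative definite everywhere: concave.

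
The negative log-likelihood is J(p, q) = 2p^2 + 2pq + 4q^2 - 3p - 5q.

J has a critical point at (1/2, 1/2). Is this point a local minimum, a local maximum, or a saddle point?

The Hessian of J is constant: H = [[4, 2], [2, 8]].
det(H) = 4·8 − 2² = 28.
det(H) > 0 and tr(H) = 12 > 0, so H is positive definite and the point is a local minimum.

local minimum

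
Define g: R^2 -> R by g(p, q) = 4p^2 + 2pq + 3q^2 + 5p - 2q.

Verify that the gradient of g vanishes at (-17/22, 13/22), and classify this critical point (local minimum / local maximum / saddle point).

∇g = (8p + 2q + 5, 2p + 6q - 2); substituting (-17/22, 13/22) gives ∇g = (0, 0), so (-17/22, 13/22) is indeed a critical point.
The Hessian of g is constant: H = [[8, 2], [2, 6]].
det(H) = 8·6 − 2² = 44.
det(H) > 0 and tr(H) = 14 > 0, so H is positive definite and the point is a local minimum.

local minimum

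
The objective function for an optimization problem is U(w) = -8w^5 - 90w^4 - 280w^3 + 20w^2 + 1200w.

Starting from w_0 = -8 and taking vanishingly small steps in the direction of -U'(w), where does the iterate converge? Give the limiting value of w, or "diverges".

-5

U'(w) = -40(w - 1)(w + 2)(w + 3)(w + 5), so U'(-8) = -32400.
Gradient descent moves in the -U' direction, i.e. w is increasing.
The nearest critical point in that direction is w = -5, where U'' = 1440 > 0 (a local minimum). The iterate converges there.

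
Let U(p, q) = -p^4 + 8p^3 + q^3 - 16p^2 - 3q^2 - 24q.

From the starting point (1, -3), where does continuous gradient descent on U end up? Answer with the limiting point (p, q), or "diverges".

U is separable, so gradient descent decouples: p follows -∂U/∂p, q follows -∂U/∂q.
∂U/∂p = -4p(p - 4)(p - 2); at p=1 this is -12, so p increases.
∂U/∂q = 3(q - 4)(q + 2); at q=-3 this is 21, so q decreases.
The q-coordinate has no critical point in that direction and runs off to infinity.

diverges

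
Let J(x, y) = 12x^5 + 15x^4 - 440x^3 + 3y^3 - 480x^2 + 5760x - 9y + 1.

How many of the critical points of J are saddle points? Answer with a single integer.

4

J separates as a function of x plus a function of y, so ∇J=0 decouples.
∂J/∂x = 60(x - 4)(x - 2)(x + 3)(x + 4) = 0 at x ∈ {-4, -3, 2, 4}; ∂J/∂y = 9(y - 1)(y + 1) = 0 at y ∈ {-1, 1}.
The Hessian is diagonal: diag(J_xx, J_yy). Second derivatives: J_xx(-4)=-2880, J_xx(-3)=2100, J_xx(2)=-3600, J_xx(4)=6720; J_yy(-1)=-18, J_yy(1)=18.
Saddle points occur where the two diagonal entries have opposite signs: (-4, 1), (-3, -1), (2, 1), (4, -1). Count: 4.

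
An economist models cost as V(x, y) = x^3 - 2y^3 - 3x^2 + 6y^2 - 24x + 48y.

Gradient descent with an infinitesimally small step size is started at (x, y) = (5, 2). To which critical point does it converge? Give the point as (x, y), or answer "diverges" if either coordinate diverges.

V is separable, so gradient descent decouples: x follows -∂V/∂x, y follows -∂V/∂y.
∂V/∂x = 3(x - 4)(x + 2); at x=5 this is 21, so x decreases.
∂V/∂y = -6(y - 4)(y + 2); at y=2 this is 48, so y decreases.
x converges to its nearest critical value 4 (a local min of the x-part); y converges to -2. The iterate converges to (4, -2).

(4, -2)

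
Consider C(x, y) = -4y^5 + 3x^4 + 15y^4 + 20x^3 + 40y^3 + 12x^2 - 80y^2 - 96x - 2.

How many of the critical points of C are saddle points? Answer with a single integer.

6

C separates as a function of x plus a function of y, so ∇C=0 decouples.
∂C/∂x = 12(x - 1)(x + 2)(x + 4) = 0 at x ∈ {-4, -2, 1}; ∂C/∂y = -20y(y - 4)(y - 1)(y + 2) = 0 at y ∈ {-2, 0, 1, 4}.
The Hessian is diagonal: diag(C_xx, C_yy). Second derivatives: C_xx(-4)=120, C_xx(-2)=-72, C_xx(1)=180; C_yy(-2)=720, C_yy(0)=-160, C_yy(1)=180, C_yy(4)=-1440.
Saddle points occur where the two diagonal entries have opposite signs: (-4, 0), (-4, 4), (-2, -2), (-2, 1), (1, 0), (1, 4). Count: 6.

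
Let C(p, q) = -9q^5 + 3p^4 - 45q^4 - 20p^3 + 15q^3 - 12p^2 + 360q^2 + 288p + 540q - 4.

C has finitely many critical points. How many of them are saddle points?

6

C separates as a function of p plus a function of q, so ∇C=0 decouples.
∂C/∂p = 12(p - 4)(p - 3)(p + 2) = 0 at p ∈ {-2, 3, 4}; ∂C/∂q = -45(q - 2)(q + 1)(q + 2)(q + 3) = 0 at q ∈ {-3, -2, -1, 2}.
The Hessian is diagonal: diag(C_pp, C_qq). Second derivatives: C_pp(-2)=360, C_pp(3)=-60, C_pp(4)=72; C_qq(-3)=450, C_qq(-2)=-180, C_qq(-1)=270, C_qq(2)=-2700.
Saddle points occur where the two diagonal entries have opposite signs: (-2, -2), (-2, 2), (3, -3), (3, -1), (4, -2), (4, 2). Count: 6.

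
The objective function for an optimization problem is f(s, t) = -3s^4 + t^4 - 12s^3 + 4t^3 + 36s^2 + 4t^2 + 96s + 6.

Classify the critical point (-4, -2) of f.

The mixed partial ∂²f/∂s∂t is 0, so the Hessian at any point is diag(f_ss, f_tt) = diag(36(-s^2 - 2s + 2), 4(3t^2 + 6t + 2)).
At (-4, -2): H = diag(-216, 8).
The eigenvalues have opposite signs, so H is indefinite: a saddle point.

saddle point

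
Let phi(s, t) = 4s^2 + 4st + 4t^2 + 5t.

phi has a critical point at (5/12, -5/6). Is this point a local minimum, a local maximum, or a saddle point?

local minimum

The Hessian of phi is constant: H = [[8, 4], [4, 8]].
det(H) = 8·8 − 4² = 48.
det(H) > 0 and tr(H) = 16 > 0, so H is positive definite and the point is a local minimum.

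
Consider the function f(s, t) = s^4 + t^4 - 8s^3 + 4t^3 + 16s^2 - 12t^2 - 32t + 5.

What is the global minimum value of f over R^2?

-59

f(s,t) separates as P(s) + Q(t) + 5, so its minimum is min P + min Q + 5.
P'(s) = 4s(s - 4)(s - 2) vanishes at s ∈ {0, 2, 4}; Q'(t) = 4(t - 2)(t + 1)(t + 4) vanishes at t ∈ {-4, -1, 2}.
Local minima of P (where P''>0): P(0)=0, P(4)=0. Local minima of Q: Q(-4)=-64, Q(2)=-64.
So the global minimum of f is P(0) + Q(-4) + 5 = 0 − 64 + 5 = -59, attained at (0, -4).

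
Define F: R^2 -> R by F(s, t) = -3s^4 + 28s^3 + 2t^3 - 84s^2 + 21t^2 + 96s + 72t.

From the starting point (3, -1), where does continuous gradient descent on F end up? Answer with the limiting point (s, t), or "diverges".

(2, -3)

F is separable, so gradient descent decouples: s follows -∂F/∂s, t follows -∂F/∂t.
∂F/∂s = -12(s - 4)(s - 2)(s - 1); at s=3 this is 24, so s decreases.
∂F/∂t = 6(t + 3)(t + 4); at t=-1 this is 36, so t decreases.
s converges to its nearest critical value 2 (a local min of the s-part); t converges to -3. The iterate converges to (2, -3).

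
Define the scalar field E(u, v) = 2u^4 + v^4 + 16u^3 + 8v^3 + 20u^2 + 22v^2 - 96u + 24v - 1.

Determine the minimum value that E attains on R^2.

E(u,v) separates as P(u) + Q(v) − 1, so its minimum is min P + min Q − 1.
P'(u) = 8(u - 1)(u + 3)(u + 4) vanishes at u ∈ {-4, -3, 1}; Q'(v) = 4(v + 1)(v + 2)(v + 3) vanishes at v ∈ {-3, -2, -1}.
Local minima of P (where P''>0): P(-4)=192, P(1)=-58. Local minima of Q: Q(-3)=-9, Q(-1)=-9.
So the global minimum of E is P(1) + Q(-3) − 1 = -58 − 9 − 1 = -68, attained at (1, -3).

-68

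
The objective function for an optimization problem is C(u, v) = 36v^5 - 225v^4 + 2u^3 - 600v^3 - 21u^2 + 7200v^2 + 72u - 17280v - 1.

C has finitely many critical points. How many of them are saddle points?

C separates as a function of u plus a function of v, so ∇C=0 decouples.
∂C/∂u = 6(u - 4)(u - 3) = 0 at u ∈ {3, 4}; ∂C/∂v = 180(v - 4)(v - 3)(v - 2)(v + 4) = 0 at v ∈ {-4, 2, 3, 4}.
The Hessian is diagonal: diag(C_uu, C_vv). Second derivatives: C_uu(3)=-6, C_uu(4)=6; C_vv(-4)=-60480, C_vv(2)=2160, C_vv(3)=-1260, C_vv(4)=2880.
Saddle points occur where the two diagonal entries have opposite signs: (3, 2), (3, 4), (4, -4), (4, 3). Count: 4.

4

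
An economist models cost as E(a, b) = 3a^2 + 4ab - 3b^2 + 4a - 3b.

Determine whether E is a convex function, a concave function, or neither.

E is quadratic, so its Hessian is the constant matrix H = [[6, 4], [4, -6]].
det(H) = -52, tr(H) = 0.
det(H) < 0, so H is indefinite: neither convex nor concave.

neither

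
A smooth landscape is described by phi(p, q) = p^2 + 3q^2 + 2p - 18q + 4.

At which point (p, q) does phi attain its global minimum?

(-1, 3)

phi(p,q) separates as A(p) + B(q) + 4, so its minimum is min A + min B + 4.
A'(p) = 2p + 2 vanishes at p ∈ {-1}; B'(q) = 6q - 18 vanishes at q ∈ {3}.
Local minima of A (where A''>0): A(-1)=-1. Local minima of B: B(3)=-27.
So the global minimum of phi is A(-1) + B(3) + 4 = -1 − 27 + 4 = -24, attained at (-1, 3).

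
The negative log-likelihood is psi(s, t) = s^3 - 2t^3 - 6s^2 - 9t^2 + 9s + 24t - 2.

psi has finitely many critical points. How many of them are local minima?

psi separates as a function of s plus a function of t, so ∇psi=0 decouples.
∂psi/∂s = 3(s - 3)(s - 1) = 0 at s ∈ {1, 3}; ∂psi/∂t = -6(t - 1)(t + 4) = 0 at t ∈ {-4, 1}.
The Hessian is diagonal: diag(psi_ss, psi_tt). Second derivatives: psi_ss(1)=-6, psi_ss(3)=6; psi_tt(-4)=30, psi_tt(1)=-30.
Local minima occur where both diagonal entries positive: (3, -4). Count: 1.

1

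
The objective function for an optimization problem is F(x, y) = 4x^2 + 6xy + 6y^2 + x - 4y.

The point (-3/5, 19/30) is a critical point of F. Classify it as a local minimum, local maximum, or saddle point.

The Hessian of F is constant: H = [[8, 6], [6, 12]].
det(H) = 8·12 − 6² = 60.
det(H) > 0 and tr(H) = 20 > 0, so H is positive definite and the point is a local minimum.

local minimum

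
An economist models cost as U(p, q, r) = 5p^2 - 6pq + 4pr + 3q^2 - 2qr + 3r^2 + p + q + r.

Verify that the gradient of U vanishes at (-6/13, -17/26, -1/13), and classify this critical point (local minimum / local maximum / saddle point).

∇U = (10p - 6q + 4r + 1, -6p + 6q - 2r + 1, 4p - 2q + 6r + 1); substituting (-6/13, -17/26, -1/13) gives ∇U = (0, 0, 0), so (-6/13, -17/26, -1/13) is indeed a critical point.
The Hessian is constant: H = [[10, -6, 4], [-6, 6, -2], [4, -2, 6]].
Leading principal minors: Δ₁ = 10, Δ₂ = 24, Δ₃ = 104.
All leading minors are positive, so H is positive definite: a local minimum.

local minimum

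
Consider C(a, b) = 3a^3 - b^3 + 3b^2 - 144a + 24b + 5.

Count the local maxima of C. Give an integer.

C separates as a function of a plus a function of b, so ∇C=0 decouples.
∂C/∂a = 9(a - 4)(a + 4) = 0 at a ∈ {-4, 4}; ∂C/∂b = -3(b - 4)(b + 2) = 0 at b ∈ {-2, 4}.
The Hessian is diagonal: diag(C_aa, C_bb). Second derivatives: C_aa(-4)=-72, C_aa(4)=72; C_bb(-2)=18, C_bb(4)=-18.
Local maxima occur where both diagonal entries negative: (-4, 4). Count: 1.

1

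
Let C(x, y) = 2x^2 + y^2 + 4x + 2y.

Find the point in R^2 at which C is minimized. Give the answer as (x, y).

C(x,y) separates as P(x) + Q(y), so its minimum is min P + min Q.
P'(x) = 4x + 4 vanishes at x ∈ {-1}; Q'(y) = 2y + 2 vanishes at y ∈ {-1}.
Local minima of P (where P''>0): P(-1)=-2. Local minima of Q: Q(-1)=-1.
So the global minimum of C is P(-1) + Q(-1) = -2 − 1 = -3, attained at (-1, -1).

(-1, -1)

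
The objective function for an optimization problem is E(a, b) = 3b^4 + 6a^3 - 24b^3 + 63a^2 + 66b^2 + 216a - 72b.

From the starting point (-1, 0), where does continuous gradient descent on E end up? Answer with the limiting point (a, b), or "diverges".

(-3, 1)

E is separable, so gradient descent decouples: a follows -∂E/∂a, b follows -∂E/∂b.
∂E/∂a = 18(a + 3)(a + 4); at a=-1 this is 108, so a decreases.
∂E/∂b = 12(b - 3)(b - 2)(b - 1); at b=0 this is -72, so b increases.
a converges to its nearest critical value -3 (a local min of the a-part); b converges to 1. The iterate converges to (-3, 1).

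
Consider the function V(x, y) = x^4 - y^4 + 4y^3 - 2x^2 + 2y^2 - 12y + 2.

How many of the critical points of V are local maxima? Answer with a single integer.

2

V separates as a function of x plus a function of y, so ∇V=0 decouples.
∂V/∂x = 4x(x - 1)(x + 1) = 0 at x ∈ {-1, 0, 1}; ∂V/∂y = -4(y - 3)(y - 1)(y + 1) = 0 at y ∈ {-1, 1, 3}.
The Hessian is diagonal: diag(V_xx, V_yy). Second derivatives: V_xx(-1)=8, V_xx(0)=-4, V_xx(1)=8; V_yy(-1)=-32, V_yy(1)=16, V_yy(3)=-32.
Local maxima occur where both diagonal entries negative: (0, -1), (0, 3). Count: 2.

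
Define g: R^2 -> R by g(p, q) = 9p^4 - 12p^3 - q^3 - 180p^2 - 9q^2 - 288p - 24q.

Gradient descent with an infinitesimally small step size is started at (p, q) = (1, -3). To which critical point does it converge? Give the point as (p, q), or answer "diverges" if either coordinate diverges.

g is separable, so gradient descent decouples: p follows -∂g/∂p, q follows -∂g/∂q.
∂g/∂p = 36(p - 4)(p + 1)(p + 2); at p=1 this is -648, so p increases.
∂g/∂q = -3(q + 2)(q + 4); at q=-3 this is 3, so q decreases.
p converges to its nearest critical value 4 (a local min of the p-part); q converges to -4. The iterate converges to (4, -4).

(4, -4)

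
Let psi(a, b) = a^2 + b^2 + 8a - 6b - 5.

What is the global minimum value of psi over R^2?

psi(a,b) separates as P(a) + Q(b) − 5, so its minimum is min P + min Q − 5.
P'(a) = 2a + 8 vanishes at a ∈ {-4}; Q'(b) = 2b - 6 vanishes at b ∈ {3}.
Local minima of P (where P''>0): P(-4)=-16. Local minima of Q: Q(3)=-9.
So the global minimum of psi is P(-4) + Q(3) − 5 = -16 − 9 − 5 = -30, attained at (-4, 3).

-30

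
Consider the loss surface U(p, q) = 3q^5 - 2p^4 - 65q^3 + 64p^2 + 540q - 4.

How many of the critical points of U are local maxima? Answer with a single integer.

4

U separates as a function of p plus a function of q, so ∇U=0 decouples.
∂U/∂p = -8p(p - 4)(p + 4) = 0 at p ∈ {-4, 0, 4}; ∂U/∂q = 15(q - 3)(q - 2)(q + 2)(q + 3) = 0 at q ∈ {-3, -2, 2, 3}.
The Hessian is diagonal: diag(U_pp, U_qq). Second derivatives: U_pp(-4)=-256, U_pp(0)=128, U_pp(4)=-256; U_qq(-3)=-450, U_qq(-2)=300, U_qq(2)=-300, U_qq(3)=450.
Local maxima occur where both diagonal entries negative: (-4, -3), (-4, 2), (4, -3), (4, 2). Count: 4.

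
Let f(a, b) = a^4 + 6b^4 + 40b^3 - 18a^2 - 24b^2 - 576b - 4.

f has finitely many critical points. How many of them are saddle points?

4

f separates as a function of a plus a function of b, so ∇f=0 decouples.
∂f/∂a = 4a(a - 3)(a + 3) = 0 at a ∈ {-3, 0, 3}; ∂f/∂b = 24(b - 2)(b + 3)(b + 4) = 0 at b ∈ {-4, -3, 2}.
The Hessian is diagonal: diag(f_aa, f_bb). Second derivatives: f_aa(-3)=72, f_aa(0)=-36, f_aa(3)=72; f_bb(-4)=144, f_bb(-3)=-120, f_bb(2)=720.
Saddle points occur where the two diagonal entries have opposite signs: (-3, -3), (0, -4), (0, 2), (3, -3). Count: 4.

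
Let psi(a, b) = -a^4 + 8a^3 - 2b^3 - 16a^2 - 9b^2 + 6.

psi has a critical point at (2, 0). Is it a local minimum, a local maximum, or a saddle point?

The mixed partial ∂²psi/∂a∂b is 0, so the Hessian at any point is diag(psi_aa, psi_bb) = diag(4(-3a^2 + 12a - 8), -6(2b + 3)).
At (2, 0): H = diag(16, -18).
The eigenvalues have opposite signs, so H is indefinite: a saddle point.

saddle point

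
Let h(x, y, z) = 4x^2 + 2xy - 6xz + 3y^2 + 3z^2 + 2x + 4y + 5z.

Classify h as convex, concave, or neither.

h is quadratic, so its Hessian is the constant matrix H = [[8, 2, -6], [2, 6, 0], [-6, 0, 6]].
Leading principal minors: 8, 44, 48.
All positive ⇒ H ≻ 0 ⇒ convex.

convex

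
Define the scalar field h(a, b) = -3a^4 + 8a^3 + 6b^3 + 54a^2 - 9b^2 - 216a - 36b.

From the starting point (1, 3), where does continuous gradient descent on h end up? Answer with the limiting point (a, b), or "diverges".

(2, 2)

h is separable, so gradient descent decouples: a follows -∂h/∂a, b follows -∂h/∂b.
∂h/∂a = -12(a - 3)(a - 2)(a + 3); at a=1 this is -96, so a increases.
∂h/∂b = 18(b - 2)(b + 1); at b=3 this is 72, so b decreases.
a converges to its nearest critical value 2 (a local min of the a-part); b converges to 2. The iterate converges to (2, 2).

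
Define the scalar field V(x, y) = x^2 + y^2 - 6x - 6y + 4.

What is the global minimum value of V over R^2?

-14

V(x,y) separates as P(x) + Q(y) + 4, so its minimum is min P + min Q + 4.
P'(x) = 2x - 6 vanishes at x ∈ {3}; Q'(y) = 2y - 6 vanishes at y ∈ {3}.
Local minima of P (where P''>0): P(3)=-9. Local minima of Q: Q(3)=-9.
So the global minimum of V is P(3) + Q(3) + 4 = -9 − 9 + 4 = -14, attained at (3, 3).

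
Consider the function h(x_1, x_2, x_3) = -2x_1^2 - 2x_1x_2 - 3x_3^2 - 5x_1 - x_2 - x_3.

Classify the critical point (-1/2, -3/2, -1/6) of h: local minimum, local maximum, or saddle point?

The Hessian is constant: H = [[-4, -2, 0], [-2, 0, 0], [0, 0, -6]].
Leading principal minors: Δ₁ = -4, Δ₂ = -4, Δ₃ = 24.
The minors fit neither the all-positive nor the alternating-sign pattern, so H is indefinite: a saddle point.

saddle point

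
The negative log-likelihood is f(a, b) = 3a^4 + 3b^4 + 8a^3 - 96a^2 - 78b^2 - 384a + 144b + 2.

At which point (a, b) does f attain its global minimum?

(4, -4)

f(a,b) separates as P(a) + Q(b) + 2, so its minimum is min P + min Q + 2.
P'(a) = 12(a - 4)(a + 2)(a + 4) vanishes at a ∈ {-4, -2, 4}; Q'(b) = 12(b - 3)(b - 1)(b + 4) vanishes at b ∈ {-4, 1, 3}.
Local minima of P (where P''>0): P(-4)=256, P(4)=-1792. Local minima of Q: Q(-4)=-1056, Q(3)=-27.
So the global minimum of f is P(4) + Q(-4) + 2 = -1792 − 1056 + 2 = -2846, attained at (4, -4).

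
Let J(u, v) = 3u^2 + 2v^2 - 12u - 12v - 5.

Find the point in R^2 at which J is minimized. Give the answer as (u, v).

J(u,v) separates as P(u) + Q(v) − 5, so its minimum is min P + min Q − 5.
P'(u) = 6u - 12 vanishes at u ∈ {2}; Q'(v) = 4v - 12 vanishes at v ∈ {3}.
Local minima of P (where P''>0): P(2)=-12. Local minima of Q: Q(3)=-18.
So the global minimum of J is P(2) + Q(3) − 5 = -12 − 18 − 5 = -35, attained at (2, 3).

(2, 3)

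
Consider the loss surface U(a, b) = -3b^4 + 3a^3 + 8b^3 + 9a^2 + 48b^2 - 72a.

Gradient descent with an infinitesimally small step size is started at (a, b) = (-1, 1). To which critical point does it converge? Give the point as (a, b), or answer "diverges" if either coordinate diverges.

U is separable, so gradient descent decouples: a follows -∂U/∂a, b follows -∂U/∂b.
∂U/∂a = 9(a - 2)(a + 4); at a=-1 this is -81, so a increases.
∂U/∂b = -12b(b - 4)(b + 2); at b=1 this is 108, so b decreases.
a converges to its nearest critical value 2 (a local min of the a-part); b converges to 0. The iterate converges to (2, 0).

(2, 0)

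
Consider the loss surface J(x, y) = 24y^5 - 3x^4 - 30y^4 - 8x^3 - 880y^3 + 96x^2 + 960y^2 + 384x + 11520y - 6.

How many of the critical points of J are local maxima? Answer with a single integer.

4

J separates as a function of x plus a function of y, so ∇J=0 decouples.
∂J/∂x = -12(x - 4)(x + 2)(x + 4) = 0 at x ∈ {-4, -2, 4}; ∂J/∂y = 120(y - 4)(y - 3)(y + 2)(y + 4) = 0 at y ∈ {-4, -2, 3, 4}.
The Hessian is diagonal: diag(J_xx, J_yy). Second derivatives: J_xx(-4)=-192, J_xx(-2)=144, J_xx(4)=-576; J_yy(-4)=-13440, J_yy(-2)=7200, J_yy(3)=-4200, J_yy(4)=5760.
Local maxima occur where both diagonal entries negative: (-4, -4), (-4, 3), (4, -4), (4, 3). Count: 4.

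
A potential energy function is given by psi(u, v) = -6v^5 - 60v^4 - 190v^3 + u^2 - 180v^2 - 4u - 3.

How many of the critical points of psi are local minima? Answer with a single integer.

psi separates as a function of u plus a function of v, so ∇psi=0 decouples.
∂psi/∂u = 2(u - 2) = 0 at u ∈ {2}; ∂psi/∂v = -30v(v + 1)(v + 3)(v + 4) = 0 at v ∈ {-4, -3, -1, 0}.
The Hessian is diagonal: diag(psi_uu, psi_vv). Second derivatives: psi_uu(2)=2; psi_vv(-4)=360, psi_vv(-3)=-180, psi_vv(-1)=180, psi_vv(0)=-360.
Local minima occur where both diagonal entries positive: (2, -4), (2, -1). Count: 2.

2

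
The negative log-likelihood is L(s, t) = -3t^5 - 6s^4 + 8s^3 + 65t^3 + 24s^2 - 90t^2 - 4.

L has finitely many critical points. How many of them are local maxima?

4

L separates as a function of s plus a function of t, so ∇L=0 decouples.
∂L/∂s = -24s(s - 2)(s + 1) = 0 at s ∈ {-1, 0, 2}; ∂L/∂t = -15t(t - 3)(t - 1)(t + 4) = 0 at t ∈ {-4, 0, 1, 3}.
The Hessian is diagonal: diag(L_ss, L_tt). Second derivatives: L_ss(-1)=-72, L_ss(0)=48, L_ss(2)=-144; L_tt(-4)=2100, L_tt(0)=-180, L_tt(1)=150, L_tt(3)=-630.
Local maxima occur where both diagonal entries negative: (-1, 0), (-1, 3), (2, 0), (2, 3). Count: 4.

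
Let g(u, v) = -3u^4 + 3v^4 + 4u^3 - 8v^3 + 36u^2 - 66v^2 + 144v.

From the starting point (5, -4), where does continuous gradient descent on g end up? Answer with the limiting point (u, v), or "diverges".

diverges

g is separable, so gradient descent decouples: u follows -∂g/∂u, v follows -∂g/∂v.
∂g/∂u = -12u(u - 3)(u + 2); at u=5 this is -840, so u increases.
∂g/∂v = 12(v - 4)(v - 1)(v + 3); at v=-4 this is -480, so v increases.
The u-coordinate has no critical point in that direction and runs off to infinity.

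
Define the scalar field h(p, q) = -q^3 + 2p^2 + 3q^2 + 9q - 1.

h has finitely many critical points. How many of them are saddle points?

h separates as a function of p plus a function of q, so ∇h=0 decouples.
∂h/∂p = 4p = 0 at p ∈ {0}; ∂h/∂q = -3(q - 3)(q + 1) = 0 at q ∈ {-1, 3}.
The Hessian is diagonal: diag(h_pp, h_qq). Second derivatives: h_pp(0)=4; h_qq(-1)=12, h_qq(3)=-12.
Saddle points occur where the two diagonal entries have opposite signs: (0, 3). Count: 1.

1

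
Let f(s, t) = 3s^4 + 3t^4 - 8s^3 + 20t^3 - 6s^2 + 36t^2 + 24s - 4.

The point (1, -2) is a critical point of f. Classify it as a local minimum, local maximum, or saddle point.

The mixed partial ∂²f/∂s∂t is 0, so the Hessian at any point is diag(f_ss, f_tt) = diag(12(3s^2 - 4s - 1), 12(3t^2 + 10t + 6)).
At (1, -2): H = diag(-24, -24).
Both eigenvalues are negative, so H is negative definite: a local maximum.

local maximum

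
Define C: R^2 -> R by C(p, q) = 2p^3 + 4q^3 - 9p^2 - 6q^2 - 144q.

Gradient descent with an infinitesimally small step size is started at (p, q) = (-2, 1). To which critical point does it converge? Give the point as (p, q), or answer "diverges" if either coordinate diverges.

C is separable, so gradient descent decouples: p follows -∂C/∂p, q follows -∂C/∂q.
∂C/∂p = 6p(p - 3); at p=-2 this is 60, so p decreases.
∂C/∂q = 12(q - 4)(q + 3); at q=1 this is -144, so q increases.
The p-coordinate has no critical point in that direction and runs off to infinity.

diverges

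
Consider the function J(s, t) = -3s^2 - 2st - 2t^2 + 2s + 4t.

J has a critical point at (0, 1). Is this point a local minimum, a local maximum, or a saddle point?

local maximum

The Hessian of J is constant: H = [[-6, -2], [-2, -4]].
det(H) = (-6)·(-4) − (-2)² = 20.
det(H) > 0 and tr(H) = -10 < 0, so H is negative definite and the point is a local maximum.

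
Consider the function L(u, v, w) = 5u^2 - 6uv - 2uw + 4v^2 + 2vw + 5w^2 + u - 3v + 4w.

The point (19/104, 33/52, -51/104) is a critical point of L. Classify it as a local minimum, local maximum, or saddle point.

The Hessian is constant: H = [[10, -6, -2], [-6, 8, 2], [-2, 2, 10]].
Leading principal minors: Δ₁ = 10, Δ₂ = 44, Δ₃ = 416.
All leading minors are positive, so H is positive definite: a local minimum.

local minimum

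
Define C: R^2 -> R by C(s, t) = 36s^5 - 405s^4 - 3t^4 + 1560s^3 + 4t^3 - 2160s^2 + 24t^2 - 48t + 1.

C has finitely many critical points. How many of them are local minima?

2

C separates as a function of s plus a function of t, so ∇C=0 decouples.
∂C/∂s = 180s(s - 4)(s - 3)(s - 2) = 0 at s ∈ {0, 2, 3, 4}; ∂C/∂t = -12(t - 2)(t - 1)(t + 2) = 0 at t ∈ {-2, 1, 2}.
The Hessian is diagonal: diag(C_ss, C_tt). Second derivatives: C_ss(0)=-4320, C_ss(2)=720, C_ss(3)=-540, C_ss(4)=1440; C_tt(-2)=-144, C_tt(1)=36, C_tt(2)=-48.
Local minima occur where both diagonal entries positive: (2, 1), (4, 1). Count: 2.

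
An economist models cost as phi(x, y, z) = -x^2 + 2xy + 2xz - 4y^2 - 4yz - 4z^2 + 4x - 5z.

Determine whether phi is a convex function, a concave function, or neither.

phi is quadratic, so its Hessian is the constant matrix H = [[-2, 2, 2], [2, -8, -4], [2, -4, -8]].
Leading principal minors: -2, 12, -64.
Signs alternate −, +, − ⇒ H ≺ 0 ⇒ concave.

concave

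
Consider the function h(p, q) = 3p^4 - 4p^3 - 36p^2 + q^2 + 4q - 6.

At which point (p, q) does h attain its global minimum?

h(p,q) separates as A(p) + B(q) − 6, so its minimum is min A + min B − 6.
A'(p) = 12p(p - 3)(p + 2) vanishes at p ∈ {-2, 0, 3}; B'(q) = 2q + 4 vanishes at q ∈ {-2}.
Local minima of A (where A''>0): A(-2)=-64, A(3)=-189. Local minima of B: B(-2)=-4.
So the global minimum of h is A(3) + B(-2) − 6 = -189 − 4 − 6 = -199, attained at (3, -2).

(3, -2)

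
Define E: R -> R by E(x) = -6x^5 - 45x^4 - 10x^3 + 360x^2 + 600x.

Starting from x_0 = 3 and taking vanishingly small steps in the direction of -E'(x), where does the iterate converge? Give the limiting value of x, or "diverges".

E'(x) = -30(x - 2)(x + 1)(x + 2)(x + 5), so E'(3) = -4800.
Gradient descent moves in the -E' direction, i.e. x is increasing.
There is no critical point above x=3, and E' keeps the same sign, so the iterate runs off to +∞.

diverges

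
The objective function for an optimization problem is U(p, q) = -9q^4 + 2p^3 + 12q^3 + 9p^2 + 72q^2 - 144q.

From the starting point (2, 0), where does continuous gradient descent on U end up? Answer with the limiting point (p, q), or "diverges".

(0, 1)

U is separable, so gradient descent decouples: p follows -∂U/∂p, q follows -∂U/∂q.
∂U/∂p = 6p(p + 3); at p=2 this is 60, so p decreases.
∂U/∂q = -36(q - 2)(q - 1)(q + 2); at q=0 this is -144, so q increases.
p converges to its nearest critical value 0 (a local min of the p-part); q converges to 1. The iterate converges to (0, 1).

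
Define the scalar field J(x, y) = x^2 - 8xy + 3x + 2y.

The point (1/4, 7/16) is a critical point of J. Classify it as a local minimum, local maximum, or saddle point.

saddle point

The Hessian of J is constant: H = [[2, -8], [-8, 0]].
det(H) = 2·0 − (-8)² = -64.
Since det(H) < 0, H is indefinite and the critical point is a saddle point.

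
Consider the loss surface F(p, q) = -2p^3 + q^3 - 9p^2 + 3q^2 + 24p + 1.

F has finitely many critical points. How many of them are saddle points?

F separates as a function of p plus a function of q, so ∇F=0 decouples.
∂F/∂p = -6(p - 1)(p + 4) = 0 at p ∈ {-4, 1}; ∂F/∂q = 3q(q + 2) = 0 at q ∈ {-2, 0}.
The Hessian is diagonal: diag(F_pp, F_qq). Second derivatives: F_pp(-4)=30, F_pp(1)=-30; F_qq(-2)=-6, F_qq(0)=6.
Saddle points occur where the two diagonal entries have opposite signs: (-4, -2), (1, 0). Count: 2.

2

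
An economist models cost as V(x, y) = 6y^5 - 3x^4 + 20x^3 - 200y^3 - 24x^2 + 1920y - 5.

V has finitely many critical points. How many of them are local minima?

2

V separates as a function of x plus a function of y, so ∇V=0 decouples.
∂V/∂x = -12x(x - 4)(x - 1) = 0 at x ∈ {0, 1, 4}; ∂V/∂y = 30(y - 4)(y - 2)(y + 2)(y + 4) = 0 at y ∈ {-4, -2, 2, 4}.
The Hessian is diagonal: diag(V_xx, V_yy). Second derivatives: V_xx(0)=-48, V_xx(1)=36, V_xx(4)=-144; V_yy(-4)=-2880, V_yy(-2)=1440, V_yy(2)=-1440, V_yy(4)=2880.
Local minima occur where both diagonal entries positive: (1, -2), (1, 4). Count: 2.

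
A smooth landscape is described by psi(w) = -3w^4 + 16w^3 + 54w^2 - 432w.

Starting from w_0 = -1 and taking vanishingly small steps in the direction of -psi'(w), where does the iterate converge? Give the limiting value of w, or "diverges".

psi'(w) = -12(w - 4)(w - 3)(w + 3), so psi'(-1) = -480.
Gradient descent moves in the -psi' direction, i.e. w is increasing.
The nearest critical point in that direction is w = 3, where psi'' = 72 > 0 (a local minimum). The iterate converges there.

3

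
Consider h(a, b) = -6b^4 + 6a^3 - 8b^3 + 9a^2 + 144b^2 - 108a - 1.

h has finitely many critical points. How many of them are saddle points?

3

h separates as a function of a plus a function of b, so ∇h=0 decouples.
∂h/∂a = 18(a - 2)(a + 3) = 0 at a ∈ {-3, 2}; ∂h/∂b = -24b(b - 3)(b + 4) = 0 at b ∈ {-4, 0, 3}.
The Hessian is diagonal: diag(h_aa, h_bb). Second derivatives: h_aa(-3)=-90, h_aa(2)=90; h_bb(-4)=-672, h_bb(0)=288, h_bb(3)=-504.
Saddle points occur where the two diagonal entries have opposite signs: (-3, 0), (2, -4), (2, 3). Count: 3.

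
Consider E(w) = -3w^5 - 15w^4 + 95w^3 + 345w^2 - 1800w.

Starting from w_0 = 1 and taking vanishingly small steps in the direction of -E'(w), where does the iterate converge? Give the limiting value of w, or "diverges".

E'(w) = -15(w - 3)(w - 2)(w + 4)(w + 5), so E'(1) = -900.
Gradient descent moves in the -E' direction, i.e. w is increasing.
The nearest critical point in that direction is w = 2, where E'' = 630 > 0 (a local minimum). The iterate converges there.

2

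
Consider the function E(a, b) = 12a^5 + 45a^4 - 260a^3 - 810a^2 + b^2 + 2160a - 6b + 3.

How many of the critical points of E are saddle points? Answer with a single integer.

2

E separates as a function of a plus a function of b, so ∇E=0 decouples.
∂E/∂a = 60(a - 3)(a - 1)(a + 3)(a + 4) = 0 at a ∈ {-4, -3, 1, 3}; ∂E/∂b = 2(b - 3) = 0 at b ∈ {3}.
The Hessian is diagonal: diag(E_aa, E_bb). Second derivatives: E_aa(-4)=-2100, E_aa(-3)=1440, E_aa(1)=-2400, E_aa(3)=5040; E_bb(3)=2.
Saddle points occur where the two diagonal entries have opposite signs: (-4, 3), (1, 3). Count: 2.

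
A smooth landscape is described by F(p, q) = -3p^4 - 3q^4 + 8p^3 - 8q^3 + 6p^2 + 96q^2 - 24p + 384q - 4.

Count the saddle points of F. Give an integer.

4

F separates as a function of p plus a function of q, so ∇F=0 decouples.
∂F/∂p = -12(p - 2)(p - 1)(p + 1) = 0 at p ∈ {-1, 1, 2}; ∂F/∂q = -12(q - 4)(q + 2)(q + 4) = 0 at q ∈ {-4, -2, 4}.
The Hessian is diagonal: diag(F_pp, F_qq). Second derivatives: F_pp(-1)=-72, F_pp(1)=24, F_pp(2)=-36; F_qq(-4)=-192, F_qq(-2)=144, F_qq(4)=-576.
Saddle points occur where the two diagonal entries have opposite signs: (-1, -2), (1, -4), (1, 4), (2, -2). Count: 4.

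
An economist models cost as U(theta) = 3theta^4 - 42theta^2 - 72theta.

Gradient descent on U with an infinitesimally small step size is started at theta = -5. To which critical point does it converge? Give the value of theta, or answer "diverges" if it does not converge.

U'(theta) = 12(theta - 3)(theta + 1)(theta + 2), so U'(-5) = -1152.
Gradient descent moves in the -U' direction, i.e. theta is increasing.
The nearest critical point in that direction is theta = -2, where U'' = 60 > 0 (a local minimum). The iterate converges there.

-2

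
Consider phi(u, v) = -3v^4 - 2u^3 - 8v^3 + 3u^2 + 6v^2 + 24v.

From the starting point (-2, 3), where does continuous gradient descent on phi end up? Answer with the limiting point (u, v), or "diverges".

diverges

phi is separable, so gradient descent decouples: u follows -∂phi/∂u, v follows -∂phi/∂v.
∂phi/∂u = -6u(u - 1); at u=-2 this is -36, so u increases.
∂phi/∂v = -12(v - 1)(v + 1)(v + 2); at v=3 this is -480, so v increases.
The v-coordinate has no critical point in that direction and runs off to infinity.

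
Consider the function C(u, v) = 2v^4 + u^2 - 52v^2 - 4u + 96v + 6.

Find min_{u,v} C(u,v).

-702

C(u,v) separates as P(u) + Q(v) + 6, so its minimum is min P + min Q + 6.
P'(u) = 2u - 4 vanishes at u ∈ {2}; Q'(v) = 8(v - 3)(v - 1)(v + 4) vanishes at v ∈ {-4, 1, 3}.
Local minima of P (where P''>0): P(2)=-4. Local minima of Q: Q(-4)=-704, Q(3)=-18.
So the global minimum of C is P(2) + Q(-4) + 6 = -4 − 704 + 6 = -702, attained at (2, -4).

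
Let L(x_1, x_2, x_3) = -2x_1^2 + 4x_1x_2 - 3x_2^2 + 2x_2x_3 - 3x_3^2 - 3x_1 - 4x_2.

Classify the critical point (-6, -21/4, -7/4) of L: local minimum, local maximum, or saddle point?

The Hessian is constant: H = [[-4, 4, 0], [4, -6, 2], [0, 2, -6]].
Leading principal minors: Δ₁ = -4, Δ₂ = 8, Δ₃ = -32.
The minors alternate sign starting negative (−, +, −), so H is negative definite: a local maximum.

local maximum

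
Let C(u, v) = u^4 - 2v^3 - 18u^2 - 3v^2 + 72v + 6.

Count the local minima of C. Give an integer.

2

C separates as a function of u plus a function of v, so ∇C=0 decouples.
∂C/∂u = 4u(u - 3)(u + 3) = 0 at u ∈ {-3, 0, 3}; ∂C/∂v = -6(v - 3)(v + 4) = 0 at v ∈ {-4, 3}.
The Hessian is diagonal: diag(C_uu, C_vv). Second derivatives: C_uu(-3)=72, C_uu(0)=-36, C_uu(3)=72; C_vv(-4)=42, C_vv(3)=-42.
Local minima occur where both diagonal entries positive: (-3, -4), (3, -4). Count: 2.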